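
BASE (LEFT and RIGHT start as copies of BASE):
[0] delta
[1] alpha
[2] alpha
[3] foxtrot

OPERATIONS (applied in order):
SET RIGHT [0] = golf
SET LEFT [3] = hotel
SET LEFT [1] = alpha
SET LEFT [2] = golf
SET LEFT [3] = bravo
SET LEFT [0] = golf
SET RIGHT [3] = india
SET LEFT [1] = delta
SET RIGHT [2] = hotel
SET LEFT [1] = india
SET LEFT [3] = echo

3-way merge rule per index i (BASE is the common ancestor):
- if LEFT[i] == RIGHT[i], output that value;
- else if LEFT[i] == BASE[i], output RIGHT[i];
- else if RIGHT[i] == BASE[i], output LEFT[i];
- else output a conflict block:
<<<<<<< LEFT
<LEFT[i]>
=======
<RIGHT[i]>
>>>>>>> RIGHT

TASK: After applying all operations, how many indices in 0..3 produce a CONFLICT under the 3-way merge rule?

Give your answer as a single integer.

Final LEFT:  [golf, india, golf, echo]
Final RIGHT: [golf, alpha, hotel, india]
i=0: L=golf R=golf -> agree -> golf
i=1: L=india, R=alpha=BASE -> take LEFT -> india
i=2: BASE=alpha L=golf R=hotel all differ -> CONFLICT
i=3: BASE=foxtrot L=echo R=india all differ -> CONFLICT
Conflict count: 2

Answer: 2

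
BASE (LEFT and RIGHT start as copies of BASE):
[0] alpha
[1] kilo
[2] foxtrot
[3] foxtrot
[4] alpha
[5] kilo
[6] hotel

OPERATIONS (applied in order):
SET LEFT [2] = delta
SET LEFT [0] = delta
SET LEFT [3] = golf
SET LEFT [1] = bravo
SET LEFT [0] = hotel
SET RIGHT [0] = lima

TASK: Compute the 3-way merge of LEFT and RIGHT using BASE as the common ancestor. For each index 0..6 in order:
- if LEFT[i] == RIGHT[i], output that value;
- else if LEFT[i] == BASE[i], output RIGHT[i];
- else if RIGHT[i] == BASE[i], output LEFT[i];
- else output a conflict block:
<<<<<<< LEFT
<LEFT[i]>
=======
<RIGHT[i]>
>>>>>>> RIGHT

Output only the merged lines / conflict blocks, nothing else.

Final LEFT:  [hotel, bravo, delta, golf, alpha, kilo, hotel]
Final RIGHT: [lima, kilo, foxtrot, foxtrot, alpha, kilo, hotel]
i=0: BASE=alpha L=hotel R=lima all differ -> CONFLICT
i=1: L=bravo, R=kilo=BASE -> take LEFT -> bravo
i=2: L=delta, R=foxtrot=BASE -> take LEFT -> delta
i=3: L=golf, R=foxtrot=BASE -> take LEFT -> golf
i=4: L=alpha R=alpha -> agree -> alpha
i=5: L=kilo R=kilo -> agree -> kilo
i=6: L=hotel R=hotel -> agree -> hotel

Answer: <<<<<<< LEFT
hotel
=======
lima
>>>>>>> RIGHT
bravo
delta
golf
alpha
kilo
hotel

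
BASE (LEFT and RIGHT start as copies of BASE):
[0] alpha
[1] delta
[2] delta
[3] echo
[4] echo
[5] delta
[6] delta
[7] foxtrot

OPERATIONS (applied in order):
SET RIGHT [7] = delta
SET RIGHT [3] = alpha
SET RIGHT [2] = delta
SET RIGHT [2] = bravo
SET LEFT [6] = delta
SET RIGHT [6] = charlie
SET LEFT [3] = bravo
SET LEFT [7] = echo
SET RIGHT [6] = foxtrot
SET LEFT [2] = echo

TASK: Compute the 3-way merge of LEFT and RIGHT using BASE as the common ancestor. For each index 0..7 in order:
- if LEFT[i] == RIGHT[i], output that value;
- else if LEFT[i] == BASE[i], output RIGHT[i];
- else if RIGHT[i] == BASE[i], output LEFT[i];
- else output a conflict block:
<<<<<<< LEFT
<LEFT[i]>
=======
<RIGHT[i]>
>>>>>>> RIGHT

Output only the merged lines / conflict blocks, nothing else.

Final LEFT:  [alpha, delta, echo, bravo, echo, delta, delta, echo]
Final RIGHT: [alpha, delta, bravo, alpha, echo, delta, foxtrot, delta]
i=0: L=alpha R=alpha -> agree -> alpha
i=1: L=delta R=delta -> agree -> delta
i=2: BASE=delta L=echo R=bravo all differ -> CONFLICT
i=3: BASE=echo L=bravo R=alpha all differ -> CONFLICT
i=4: L=echo R=echo -> agree -> echo
i=5: L=delta R=delta -> agree -> delta
i=6: L=delta=BASE, R=foxtrot -> take RIGHT -> foxtrot
i=7: BASE=foxtrot L=echo R=delta all differ -> CONFLICT

Answer: alpha
delta
<<<<<<< LEFT
echo
=======
bravo
>>>>>>> RIGHT
<<<<<<< LEFT
bravo
=======
alpha
>>>>>>> RIGHT
echo
delta
foxtrot
<<<<<<< LEFT
echo
=======
delta
>>>>>>> RIGHT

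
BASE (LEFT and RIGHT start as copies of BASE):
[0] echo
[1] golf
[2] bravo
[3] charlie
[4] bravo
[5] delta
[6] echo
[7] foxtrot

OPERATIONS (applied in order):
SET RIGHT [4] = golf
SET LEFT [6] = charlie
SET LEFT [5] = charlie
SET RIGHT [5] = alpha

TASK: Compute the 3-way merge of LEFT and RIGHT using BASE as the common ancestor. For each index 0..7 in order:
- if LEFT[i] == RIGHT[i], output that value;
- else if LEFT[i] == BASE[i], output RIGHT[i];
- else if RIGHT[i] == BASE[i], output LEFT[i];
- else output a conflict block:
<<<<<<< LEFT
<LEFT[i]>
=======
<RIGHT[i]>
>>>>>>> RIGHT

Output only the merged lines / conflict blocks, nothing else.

Final LEFT:  [echo, golf, bravo, charlie, bravo, charlie, charlie, foxtrot]
Final RIGHT: [echo, golf, bravo, charlie, golf, alpha, echo, foxtrot]
i=0: L=echo R=echo -> agree -> echo
i=1: L=golf R=golf -> agree -> golf
i=2: L=bravo R=bravo -> agree -> bravo
i=3: L=charlie R=charlie -> agree -> charlie
i=4: L=bravo=BASE, R=golf -> take RIGHT -> golf
i=5: BASE=delta L=charlie R=alpha all differ -> CONFLICT
i=6: L=charlie, R=echo=BASE -> take LEFT -> charlie
i=7: L=foxtrot R=foxtrot -> agree -> foxtrot

Answer: echo
golf
bravo
charlie
golf
<<<<<<< LEFT
charlie
=======
alpha
>>>>>>> RIGHT
charlie
foxtrot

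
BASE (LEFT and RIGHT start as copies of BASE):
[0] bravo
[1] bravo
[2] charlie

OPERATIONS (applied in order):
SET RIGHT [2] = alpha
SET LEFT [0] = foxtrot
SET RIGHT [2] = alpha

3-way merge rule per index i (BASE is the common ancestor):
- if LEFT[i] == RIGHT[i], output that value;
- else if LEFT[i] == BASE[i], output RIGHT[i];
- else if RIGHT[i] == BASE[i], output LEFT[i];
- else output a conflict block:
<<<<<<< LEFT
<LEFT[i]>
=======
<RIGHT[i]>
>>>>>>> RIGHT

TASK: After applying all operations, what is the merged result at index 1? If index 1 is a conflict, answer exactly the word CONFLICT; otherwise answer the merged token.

Final LEFT:  [foxtrot, bravo, charlie]
Final RIGHT: [bravo, bravo, alpha]
i=0: L=foxtrot, R=bravo=BASE -> take LEFT -> foxtrot
i=1: L=bravo R=bravo -> agree -> bravo
i=2: L=charlie=BASE, R=alpha -> take RIGHT -> alpha
Index 1 -> bravo

Answer: bravo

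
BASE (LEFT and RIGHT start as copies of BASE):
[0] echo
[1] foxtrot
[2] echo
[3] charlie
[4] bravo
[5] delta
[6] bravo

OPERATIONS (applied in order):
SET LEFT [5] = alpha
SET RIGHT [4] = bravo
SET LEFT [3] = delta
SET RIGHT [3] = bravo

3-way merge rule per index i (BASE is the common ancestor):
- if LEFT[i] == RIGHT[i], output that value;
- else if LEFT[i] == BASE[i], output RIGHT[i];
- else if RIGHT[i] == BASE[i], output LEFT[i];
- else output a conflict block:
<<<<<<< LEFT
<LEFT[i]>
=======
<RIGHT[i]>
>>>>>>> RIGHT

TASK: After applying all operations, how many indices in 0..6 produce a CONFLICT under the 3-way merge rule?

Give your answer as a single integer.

Answer: 1

Derivation:
Final LEFT:  [echo, foxtrot, echo, delta, bravo, alpha, bravo]
Final RIGHT: [echo, foxtrot, echo, bravo, bravo, delta, bravo]
i=0: L=echo R=echo -> agree -> echo
i=1: L=foxtrot R=foxtrot -> agree -> foxtrot
i=2: L=echo R=echo -> agree -> echo
i=3: BASE=charlie L=delta R=bravo all differ -> CONFLICT
i=4: L=bravo R=bravo -> agree -> bravo
i=5: L=alpha, R=delta=BASE -> take LEFT -> alpha
i=6: L=bravo R=bravo -> agree -> bravo
Conflict count: 1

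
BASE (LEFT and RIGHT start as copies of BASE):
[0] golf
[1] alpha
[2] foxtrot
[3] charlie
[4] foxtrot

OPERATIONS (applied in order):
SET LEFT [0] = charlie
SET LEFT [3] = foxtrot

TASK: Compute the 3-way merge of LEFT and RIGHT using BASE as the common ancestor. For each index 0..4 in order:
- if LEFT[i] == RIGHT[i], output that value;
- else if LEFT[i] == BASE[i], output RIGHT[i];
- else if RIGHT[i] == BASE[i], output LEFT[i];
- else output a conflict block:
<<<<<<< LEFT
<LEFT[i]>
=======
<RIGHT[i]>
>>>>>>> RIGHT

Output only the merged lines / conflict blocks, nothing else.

Final LEFT:  [charlie, alpha, foxtrot, foxtrot, foxtrot]
Final RIGHT: [golf, alpha, foxtrot, charlie, foxtrot]
i=0: L=charlie, R=golf=BASE -> take LEFT -> charlie
i=1: L=alpha R=alpha -> agree -> alpha
i=2: L=foxtrot R=foxtrot -> agree -> foxtrot
i=3: L=foxtrot, R=charlie=BASE -> take LEFT -> foxtrot
i=4: L=foxtrot R=foxtrot -> agree -> foxtrot

Answer: charlie
alpha
foxtrot
foxtrot
foxtrot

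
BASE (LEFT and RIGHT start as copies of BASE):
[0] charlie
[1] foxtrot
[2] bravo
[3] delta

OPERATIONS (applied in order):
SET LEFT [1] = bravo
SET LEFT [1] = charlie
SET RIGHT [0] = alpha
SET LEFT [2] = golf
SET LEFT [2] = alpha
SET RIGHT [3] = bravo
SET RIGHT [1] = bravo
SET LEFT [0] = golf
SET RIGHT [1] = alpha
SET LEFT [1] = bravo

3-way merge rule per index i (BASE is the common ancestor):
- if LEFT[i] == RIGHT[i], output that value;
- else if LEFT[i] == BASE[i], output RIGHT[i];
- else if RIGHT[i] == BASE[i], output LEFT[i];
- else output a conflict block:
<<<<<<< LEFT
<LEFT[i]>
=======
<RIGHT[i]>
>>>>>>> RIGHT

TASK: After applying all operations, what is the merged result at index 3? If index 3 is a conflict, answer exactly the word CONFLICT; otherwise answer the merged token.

Final LEFT:  [golf, bravo, alpha, delta]
Final RIGHT: [alpha, alpha, bravo, bravo]
i=0: BASE=charlie L=golf R=alpha all differ -> CONFLICT
i=1: BASE=foxtrot L=bravo R=alpha all differ -> CONFLICT
i=2: L=alpha, R=bravo=BASE -> take LEFT -> alpha
i=3: L=delta=BASE, R=bravo -> take RIGHT -> bravo
Index 3 -> bravo

Answer: bravo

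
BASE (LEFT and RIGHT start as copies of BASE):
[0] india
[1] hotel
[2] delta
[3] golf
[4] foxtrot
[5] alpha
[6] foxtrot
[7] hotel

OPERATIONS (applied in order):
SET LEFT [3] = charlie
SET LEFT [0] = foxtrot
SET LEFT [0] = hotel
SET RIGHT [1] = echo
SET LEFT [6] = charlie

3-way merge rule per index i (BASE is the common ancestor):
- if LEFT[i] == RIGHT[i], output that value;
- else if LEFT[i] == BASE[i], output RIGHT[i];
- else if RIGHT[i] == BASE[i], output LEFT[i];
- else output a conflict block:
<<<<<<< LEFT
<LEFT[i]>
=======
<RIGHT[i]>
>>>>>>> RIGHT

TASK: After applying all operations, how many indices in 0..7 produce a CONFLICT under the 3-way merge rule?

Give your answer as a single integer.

Answer: 0

Derivation:
Final LEFT:  [hotel, hotel, delta, charlie, foxtrot, alpha, charlie, hotel]
Final RIGHT: [india, echo, delta, golf, foxtrot, alpha, foxtrot, hotel]
i=0: L=hotel, R=india=BASE -> take LEFT -> hotel
i=1: L=hotel=BASE, R=echo -> take RIGHT -> echo
i=2: L=delta R=delta -> agree -> delta
i=3: L=charlie, R=golf=BASE -> take LEFT -> charlie
i=4: L=foxtrot R=foxtrot -> agree -> foxtrot
i=5: L=alpha R=alpha -> agree -> alpha
i=6: L=charlie, R=foxtrot=BASE -> take LEFT -> charlie
i=7: L=hotel R=hotel -> agree -> hotel
Conflict count: 0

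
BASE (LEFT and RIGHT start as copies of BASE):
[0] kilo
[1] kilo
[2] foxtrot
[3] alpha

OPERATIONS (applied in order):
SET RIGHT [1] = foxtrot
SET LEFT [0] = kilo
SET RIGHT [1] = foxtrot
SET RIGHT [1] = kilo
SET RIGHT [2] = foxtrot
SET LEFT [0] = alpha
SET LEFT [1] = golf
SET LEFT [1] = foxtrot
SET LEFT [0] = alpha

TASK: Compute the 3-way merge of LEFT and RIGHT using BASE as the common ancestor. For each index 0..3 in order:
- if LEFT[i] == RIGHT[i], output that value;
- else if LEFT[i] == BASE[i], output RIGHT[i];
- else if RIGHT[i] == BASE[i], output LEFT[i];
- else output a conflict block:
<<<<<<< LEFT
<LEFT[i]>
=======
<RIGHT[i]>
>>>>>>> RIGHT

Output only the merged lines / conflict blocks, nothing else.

Final LEFT:  [alpha, foxtrot, foxtrot, alpha]
Final RIGHT: [kilo, kilo, foxtrot, alpha]
i=0: L=alpha, R=kilo=BASE -> take LEFT -> alpha
i=1: L=foxtrot, R=kilo=BASE -> take LEFT -> foxtrot
i=2: L=foxtrot R=foxtrot -> agree -> foxtrot
i=3: L=alpha R=alpha -> agree -> alpha

Answer: alpha
foxtrot
foxtrot
alpha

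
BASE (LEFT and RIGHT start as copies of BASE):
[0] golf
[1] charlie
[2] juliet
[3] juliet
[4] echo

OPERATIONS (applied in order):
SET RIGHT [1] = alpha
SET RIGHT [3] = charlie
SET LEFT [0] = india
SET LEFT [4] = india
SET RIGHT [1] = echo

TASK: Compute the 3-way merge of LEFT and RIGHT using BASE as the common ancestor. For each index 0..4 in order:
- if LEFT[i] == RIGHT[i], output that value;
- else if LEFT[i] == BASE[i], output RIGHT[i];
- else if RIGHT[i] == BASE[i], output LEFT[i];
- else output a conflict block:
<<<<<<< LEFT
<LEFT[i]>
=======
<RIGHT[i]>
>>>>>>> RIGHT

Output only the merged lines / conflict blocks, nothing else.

Final LEFT:  [india, charlie, juliet, juliet, india]
Final RIGHT: [golf, echo, juliet, charlie, echo]
i=0: L=india, R=golf=BASE -> take LEFT -> india
i=1: L=charlie=BASE, R=echo -> take RIGHT -> echo
i=2: L=juliet R=juliet -> agree -> juliet
i=3: L=juliet=BASE, R=charlie -> take RIGHT -> charlie
i=4: L=india, R=echo=BASE -> take LEFT -> india

Answer: india
echo
juliet
charlie
india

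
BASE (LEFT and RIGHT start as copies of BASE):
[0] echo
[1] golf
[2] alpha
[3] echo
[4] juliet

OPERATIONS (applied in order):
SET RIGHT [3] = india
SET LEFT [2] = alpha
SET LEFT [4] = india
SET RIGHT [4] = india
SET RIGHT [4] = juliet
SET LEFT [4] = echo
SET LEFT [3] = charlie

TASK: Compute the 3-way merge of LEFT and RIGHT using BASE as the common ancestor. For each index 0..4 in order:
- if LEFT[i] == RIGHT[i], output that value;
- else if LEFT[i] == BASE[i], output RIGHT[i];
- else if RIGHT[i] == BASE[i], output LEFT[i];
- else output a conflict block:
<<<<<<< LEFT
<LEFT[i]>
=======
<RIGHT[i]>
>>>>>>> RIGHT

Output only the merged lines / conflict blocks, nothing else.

Final LEFT:  [echo, golf, alpha, charlie, echo]
Final RIGHT: [echo, golf, alpha, india, juliet]
i=0: L=echo R=echo -> agree -> echo
i=1: L=golf R=golf -> agree -> golf
i=2: L=alpha R=alpha -> agree -> alpha
i=3: BASE=echo L=charlie R=india all differ -> CONFLICT
i=4: L=echo, R=juliet=BASE -> take LEFT -> echo

Answer: echo
golf
alpha
<<<<<<< LEFT
charlie
=======
india
>>>>>>> RIGHT
echo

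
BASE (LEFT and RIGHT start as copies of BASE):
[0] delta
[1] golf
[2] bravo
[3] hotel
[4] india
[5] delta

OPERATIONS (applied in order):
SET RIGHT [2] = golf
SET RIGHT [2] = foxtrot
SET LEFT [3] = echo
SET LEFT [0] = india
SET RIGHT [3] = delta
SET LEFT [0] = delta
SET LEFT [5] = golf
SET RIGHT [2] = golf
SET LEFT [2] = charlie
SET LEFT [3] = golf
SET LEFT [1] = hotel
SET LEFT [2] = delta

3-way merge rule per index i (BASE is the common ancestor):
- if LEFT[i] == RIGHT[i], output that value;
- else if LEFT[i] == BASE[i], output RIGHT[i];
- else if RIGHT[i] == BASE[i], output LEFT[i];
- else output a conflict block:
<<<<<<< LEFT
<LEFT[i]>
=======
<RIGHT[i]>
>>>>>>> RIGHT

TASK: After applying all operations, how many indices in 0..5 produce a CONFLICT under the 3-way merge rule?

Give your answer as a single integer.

Final LEFT:  [delta, hotel, delta, golf, india, golf]
Final RIGHT: [delta, golf, golf, delta, india, delta]
i=0: L=delta R=delta -> agree -> delta
i=1: L=hotel, R=golf=BASE -> take LEFT -> hotel
i=2: BASE=bravo L=delta R=golf all differ -> CONFLICT
i=3: BASE=hotel L=golf R=delta all differ -> CONFLICT
i=4: L=india R=india -> agree -> india
i=5: L=golf, R=delta=BASE -> take LEFT -> golf
Conflict count: 2

Answer: 2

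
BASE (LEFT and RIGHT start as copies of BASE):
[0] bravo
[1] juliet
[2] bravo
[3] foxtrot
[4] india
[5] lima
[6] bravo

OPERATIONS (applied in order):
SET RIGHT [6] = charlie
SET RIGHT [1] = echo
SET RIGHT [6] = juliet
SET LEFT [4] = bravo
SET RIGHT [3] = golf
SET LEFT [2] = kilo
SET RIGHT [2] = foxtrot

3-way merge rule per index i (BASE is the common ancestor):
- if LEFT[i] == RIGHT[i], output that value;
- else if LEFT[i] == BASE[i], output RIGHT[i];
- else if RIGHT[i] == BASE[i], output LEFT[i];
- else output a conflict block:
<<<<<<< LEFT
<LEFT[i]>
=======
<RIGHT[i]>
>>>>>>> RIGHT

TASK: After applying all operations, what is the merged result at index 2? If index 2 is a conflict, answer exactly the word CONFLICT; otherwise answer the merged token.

Final LEFT:  [bravo, juliet, kilo, foxtrot, bravo, lima, bravo]
Final RIGHT: [bravo, echo, foxtrot, golf, india, lima, juliet]
i=0: L=bravo R=bravo -> agree -> bravo
i=1: L=juliet=BASE, R=echo -> take RIGHT -> echo
i=2: BASE=bravo L=kilo R=foxtrot all differ -> CONFLICT
i=3: L=foxtrot=BASE, R=golf -> take RIGHT -> golf
i=4: L=bravo, R=india=BASE -> take LEFT -> bravo
i=5: L=lima R=lima -> agree -> lima
i=6: L=bravo=BASE, R=juliet -> take RIGHT -> juliet
Index 2 -> CONFLICT

Answer: CONFLICT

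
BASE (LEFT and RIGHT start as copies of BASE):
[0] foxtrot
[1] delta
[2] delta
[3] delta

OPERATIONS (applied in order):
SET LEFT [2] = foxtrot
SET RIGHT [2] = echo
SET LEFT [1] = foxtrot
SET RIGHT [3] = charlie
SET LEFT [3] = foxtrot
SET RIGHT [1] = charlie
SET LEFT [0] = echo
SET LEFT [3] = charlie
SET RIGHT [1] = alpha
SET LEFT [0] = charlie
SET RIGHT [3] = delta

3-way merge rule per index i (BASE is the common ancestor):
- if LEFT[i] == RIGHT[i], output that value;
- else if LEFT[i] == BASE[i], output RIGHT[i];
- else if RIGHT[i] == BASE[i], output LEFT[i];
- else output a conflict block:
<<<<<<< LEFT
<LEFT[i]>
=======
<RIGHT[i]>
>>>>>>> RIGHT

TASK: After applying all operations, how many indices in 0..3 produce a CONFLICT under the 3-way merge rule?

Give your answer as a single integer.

Final LEFT:  [charlie, foxtrot, foxtrot, charlie]
Final RIGHT: [foxtrot, alpha, echo, delta]
i=0: L=charlie, R=foxtrot=BASE -> take LEFT -> charlie
i=1: BASE=delta L=foxtrot R=alpha all differ -> CONFLICT
i=2: BASE=delta L=foxtrot R=echo all differ -> CONFLICT
i=3: L=charlie, R=delta=BASE -> take LEFT -> charlie
Conflict count: 2

Answer: 2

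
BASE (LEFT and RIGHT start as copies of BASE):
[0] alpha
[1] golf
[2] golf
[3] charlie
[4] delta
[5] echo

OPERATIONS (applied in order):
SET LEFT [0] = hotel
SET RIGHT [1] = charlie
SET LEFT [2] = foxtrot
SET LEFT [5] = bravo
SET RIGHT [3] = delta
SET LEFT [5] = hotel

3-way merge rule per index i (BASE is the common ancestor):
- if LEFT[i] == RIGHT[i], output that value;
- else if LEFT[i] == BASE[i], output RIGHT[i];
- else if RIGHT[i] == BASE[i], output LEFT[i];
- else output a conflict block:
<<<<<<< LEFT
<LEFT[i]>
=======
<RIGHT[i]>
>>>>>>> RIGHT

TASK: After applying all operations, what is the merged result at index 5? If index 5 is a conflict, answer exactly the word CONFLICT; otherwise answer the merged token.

Final LEFT:  [hotel, golf, foxtrot, charlie, delta, hotel]
Final RIGHT: [alpha, charlie, golf, delta, delta, echo]
i=0: L=hotel, R=alpha=BASE -> take LEFT -> hotel
i=1: L=golf=BASE, R=charlie -> take RIGHT -> charlie
i=2: L=foxtrot, R=golf=BASE -> take LEFT -> foxtrot
i=3: L=charlie=BASE, R=delta -> take RIGHT -> delta
i=4: L=delta R=delta -> agree -> delta
i=5: L=hotel, R=echo=BASE -> take LEFT -> hotel
Index 5 -> hotel

Answer: hotel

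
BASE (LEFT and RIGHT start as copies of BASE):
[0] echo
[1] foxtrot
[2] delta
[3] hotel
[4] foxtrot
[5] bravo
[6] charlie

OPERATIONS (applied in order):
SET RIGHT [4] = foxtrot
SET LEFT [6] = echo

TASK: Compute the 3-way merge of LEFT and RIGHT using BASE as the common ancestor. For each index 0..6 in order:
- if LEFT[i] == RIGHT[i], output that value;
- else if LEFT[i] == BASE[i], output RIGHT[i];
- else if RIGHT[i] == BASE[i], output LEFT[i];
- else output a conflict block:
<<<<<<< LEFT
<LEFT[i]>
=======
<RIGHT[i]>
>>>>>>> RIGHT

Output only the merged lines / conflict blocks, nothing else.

Final LEFT:  [echo, foxtrot, delta, hotel, foxtrot, bravo, echo]
Final RIGHT: [echo, foxtrot, delta, hotel, foxtrot, bravo, charlie]
i=0: L=echo R=echo -> agree -> echo
i=1: L=foxtrot R=foxtrot -> agree -> foxtrot
i=2: L=delta R=delta -> agree -> delta
i=3: L=hotel R=hotel -> agree -> hotel
i=4: L=foxtrot R=foxtrot -> agree -> foxtrot
i=5: L=bravo R=bravo -> agree -> bravo
i=6: L=echo, R=charlie=BASE -> take LEFT -> echo

Answer: echo
foxtrot
delta
hotel
foxtrot
bravo
echo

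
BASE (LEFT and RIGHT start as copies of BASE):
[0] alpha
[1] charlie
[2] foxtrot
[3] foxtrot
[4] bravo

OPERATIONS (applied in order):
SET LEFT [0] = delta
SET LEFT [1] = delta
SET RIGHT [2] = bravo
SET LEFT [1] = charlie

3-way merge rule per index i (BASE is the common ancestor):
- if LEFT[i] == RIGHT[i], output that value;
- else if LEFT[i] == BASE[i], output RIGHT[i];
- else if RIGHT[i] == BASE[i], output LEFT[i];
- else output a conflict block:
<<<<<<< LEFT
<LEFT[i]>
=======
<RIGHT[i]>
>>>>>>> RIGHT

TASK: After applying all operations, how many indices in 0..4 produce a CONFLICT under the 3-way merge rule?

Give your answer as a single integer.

Final LEFT:  [delta, charlie, foxtrot, foxtrot, bravo]
Final RIGHT: [alpha, charlie, bravo, foxtrot, bravo]
i=0: L=delta, R=alpha=BASE -> take LEFT -> delta
i=1: L=charlie R=charlie -> agree -> charlie
i=2: L=foxtrot=BASE, R=bravo -> take RIGHT -> bravo
i=3: L=foxtrot R=foxtrot -> agree -> foxtrot
i=4: L=bravo R=bravo -> agree -> bravo
Conflict count: 0

Answer: 0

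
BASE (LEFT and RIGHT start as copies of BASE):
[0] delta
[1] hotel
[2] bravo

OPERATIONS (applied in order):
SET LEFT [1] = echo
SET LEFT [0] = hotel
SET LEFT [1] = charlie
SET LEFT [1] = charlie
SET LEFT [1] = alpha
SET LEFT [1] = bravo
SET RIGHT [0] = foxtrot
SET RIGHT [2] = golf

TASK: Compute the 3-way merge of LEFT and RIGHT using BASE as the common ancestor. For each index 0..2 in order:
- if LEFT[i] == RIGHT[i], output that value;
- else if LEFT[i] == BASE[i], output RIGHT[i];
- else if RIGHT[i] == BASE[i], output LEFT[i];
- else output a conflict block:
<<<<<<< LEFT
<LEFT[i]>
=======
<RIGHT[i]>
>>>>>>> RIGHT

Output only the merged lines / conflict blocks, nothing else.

Final LEFT:  [hotel, bravo, bravo]
Final RIGHT: [foxtrot, hotel, golf]
i=0: BASE=delta L=hotel R=foxtrot all differ -> CONFLICT
i=1: L=bravo, R=hotel=BASE -> take LEFT -> bravo
i=2: L=bravo=BASE, R=golf -> take RIGHT -> golf

Answer: <<<<<<< LEFT
hotel
=======
foxtrot
>>>>>>> RIGHT
bravo
golf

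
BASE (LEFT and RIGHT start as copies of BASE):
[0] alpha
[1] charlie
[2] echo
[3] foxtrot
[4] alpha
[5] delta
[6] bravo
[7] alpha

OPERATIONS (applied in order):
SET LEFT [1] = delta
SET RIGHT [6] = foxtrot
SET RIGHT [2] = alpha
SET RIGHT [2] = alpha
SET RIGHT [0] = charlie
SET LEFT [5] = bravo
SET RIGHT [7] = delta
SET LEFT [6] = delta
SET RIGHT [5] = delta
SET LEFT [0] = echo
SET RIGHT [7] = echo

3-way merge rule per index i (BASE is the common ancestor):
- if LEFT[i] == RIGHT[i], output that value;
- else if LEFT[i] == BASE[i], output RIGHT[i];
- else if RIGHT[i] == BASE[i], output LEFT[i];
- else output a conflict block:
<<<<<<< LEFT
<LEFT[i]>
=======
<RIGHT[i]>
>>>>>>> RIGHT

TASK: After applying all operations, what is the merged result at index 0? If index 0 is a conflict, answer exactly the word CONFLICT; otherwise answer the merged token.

Final LEFT:  [echo, delta, echo, foxtrot, alpha, bravo, delta, alpha]
Final RIGHT: [charlie, charlie, alpha, foxtrot, alpha, delta, foxtrot, echo]
i=0: BASE=alpha L=echo R=charlie all differ -> CONFLICT
i=1: L=delta, R=charlie=BASE -> take LEFT -> delta
i=2: L=echo=BASE, R=alpha -> take RIGHT -> alpha
i=3: L=foxtrot R=foxtrot -> agree -> foxtrot
i=4: L=alpha R=alpha -> agree -> alpha
i=5: L=bravo, R=delta=BASE -> take LEFT -> bravo
i=6: BASE=bravo L=delta R=foxtrot all differ -> CONFLICT
i=7: L=alpha=BASE, R=echo -> take RIGHT -> echo
Index 0 -> CONFLICT

Answer: CONFLICT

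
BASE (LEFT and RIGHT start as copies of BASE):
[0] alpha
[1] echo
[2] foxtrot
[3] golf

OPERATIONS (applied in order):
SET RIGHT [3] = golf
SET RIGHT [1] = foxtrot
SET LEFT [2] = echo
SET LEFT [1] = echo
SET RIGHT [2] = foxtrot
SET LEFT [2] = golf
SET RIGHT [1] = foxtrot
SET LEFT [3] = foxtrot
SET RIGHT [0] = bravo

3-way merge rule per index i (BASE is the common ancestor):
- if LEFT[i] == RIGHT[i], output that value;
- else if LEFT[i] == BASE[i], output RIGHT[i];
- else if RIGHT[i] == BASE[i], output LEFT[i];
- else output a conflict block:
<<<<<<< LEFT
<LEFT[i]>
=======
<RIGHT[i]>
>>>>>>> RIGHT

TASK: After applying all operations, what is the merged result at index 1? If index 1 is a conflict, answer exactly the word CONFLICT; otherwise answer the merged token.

Answer: foxtrot

Derivation:
Final LEFT:  [alpha, echo, golf, foxtrot]
Final RIGHT: [bravo, foxtrot, foxtrot, golf]
i=0: L=alpha=BASE, R=bravo -> take RIGHT -> bravo
i=1: L=echo=BASE, R=foxtrot -> take RIGHT -> foxtrot
i=2: L=golf, R=foxtrot=BASE -> take LEFT -> golf
i=3: L=foxtrot, R=golf=BASE -> take LEFT -> foxtrot
Index 1 -> foxtrot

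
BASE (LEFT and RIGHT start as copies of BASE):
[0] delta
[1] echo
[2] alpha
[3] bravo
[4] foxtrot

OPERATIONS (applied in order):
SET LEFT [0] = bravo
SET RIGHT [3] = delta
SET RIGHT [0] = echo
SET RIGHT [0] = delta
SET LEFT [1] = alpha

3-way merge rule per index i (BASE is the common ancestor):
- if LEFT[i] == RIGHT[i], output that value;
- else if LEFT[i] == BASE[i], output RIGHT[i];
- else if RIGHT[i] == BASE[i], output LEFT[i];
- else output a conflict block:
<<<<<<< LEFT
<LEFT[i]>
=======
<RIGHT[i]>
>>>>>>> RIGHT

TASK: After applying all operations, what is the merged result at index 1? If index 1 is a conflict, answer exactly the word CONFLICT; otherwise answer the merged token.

Answer: alpha

Derivation:
Final LEFT:  [bravo, alpha, alpha, bravo, foxtrot]
Final RIGHT: [delta, echo, alpha, delta, foxtrot]
i=0: L=bravo, R=delta=BASE -> take LEFT -> bravo
i=1: L=alpha, R=echo=BASE -> take LEFT -> alpha
i=2: L=alpha R=alpha -> agree -> alpha
i=3: L=bravo=BASE, R=delta -> take RIGHT -> delta
i=4: L=foxtrot R=foxtrot -> agree -> foxtrot
Index 1 -> alpha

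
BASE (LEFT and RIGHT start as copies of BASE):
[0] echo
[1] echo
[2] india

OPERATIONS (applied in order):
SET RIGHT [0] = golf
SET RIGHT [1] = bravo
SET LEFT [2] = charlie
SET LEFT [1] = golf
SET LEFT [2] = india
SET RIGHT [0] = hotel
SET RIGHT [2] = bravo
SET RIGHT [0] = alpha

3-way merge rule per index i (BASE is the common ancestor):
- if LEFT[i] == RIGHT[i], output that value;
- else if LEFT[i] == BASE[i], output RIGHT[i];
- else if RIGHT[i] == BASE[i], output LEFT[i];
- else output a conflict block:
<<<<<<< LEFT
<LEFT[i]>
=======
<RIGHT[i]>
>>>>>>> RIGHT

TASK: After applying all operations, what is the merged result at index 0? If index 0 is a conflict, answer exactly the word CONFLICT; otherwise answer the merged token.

Answer: alpha

Derivation:
Final LEFT:  [echo, golf, india]
Final RIGHT: [alpha, bravo, bravo]
i=0: L=echo=BASE, R=alpha -> take RIGHT -> alpha
i=1: BASE=echo L=golf R=bravo all differ -> CONFLICT
i=2: L=india=BASE, R=bravo -> take RIGHT -> bravo
Index 0 -> alpha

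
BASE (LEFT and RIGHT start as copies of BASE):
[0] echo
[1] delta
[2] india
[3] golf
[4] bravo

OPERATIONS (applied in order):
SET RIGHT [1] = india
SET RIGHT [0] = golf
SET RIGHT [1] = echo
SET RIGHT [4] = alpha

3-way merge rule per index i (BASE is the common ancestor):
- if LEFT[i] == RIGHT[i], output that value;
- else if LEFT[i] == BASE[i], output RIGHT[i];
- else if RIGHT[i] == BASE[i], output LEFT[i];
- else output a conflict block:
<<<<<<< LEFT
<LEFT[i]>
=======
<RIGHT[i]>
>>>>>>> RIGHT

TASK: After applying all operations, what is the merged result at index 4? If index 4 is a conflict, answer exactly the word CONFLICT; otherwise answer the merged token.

Final LEFT:  [echo, delta, india, golf, bravo]
Final RIGHT: [golf, echo, india, golf, alpha]
i=0: L=echo=BASE, R=golf -> take RIGHT -> golf
i=1: L=delta=BASE, R=echo -> take RIGHT -> echo
i=2: L=india R=india -> agree -> india
i=3: L=golf R=golf -> agree -> golf
i=4: L=bravo=BASE, R=alpha -> take RIGHT -> alpha
Index 4 -> alpha

Answer: alpha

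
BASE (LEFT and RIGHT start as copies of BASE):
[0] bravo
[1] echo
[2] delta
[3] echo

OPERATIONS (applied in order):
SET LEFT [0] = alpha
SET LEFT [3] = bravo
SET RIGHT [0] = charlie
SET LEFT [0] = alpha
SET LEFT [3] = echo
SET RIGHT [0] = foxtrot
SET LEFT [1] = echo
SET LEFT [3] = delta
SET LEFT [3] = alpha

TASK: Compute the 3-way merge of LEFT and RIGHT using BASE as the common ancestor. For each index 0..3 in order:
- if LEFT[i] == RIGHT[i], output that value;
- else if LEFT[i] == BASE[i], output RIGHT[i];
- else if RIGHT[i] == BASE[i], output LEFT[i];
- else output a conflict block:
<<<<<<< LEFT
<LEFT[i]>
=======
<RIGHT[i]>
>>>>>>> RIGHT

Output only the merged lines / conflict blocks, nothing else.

Final LEFT:  [alpha, echo, delta, alpha]
Final RIGHT: [foxtrot, echo, delta, echo]
i=0: BASE=bravo L=alpha R=foxtrot all differ -> CONFLICT
i=1: L=echo R=echo -> agree -> echo
i=2: L=delta R=delta -> agree -> delta
i=3: L=alpha, R=echo=BASE -> take LEFT -> alpha

Answer: <<<<<<< LEFT
alpha
=======
foxtrot
>>>>>>> RIGHT
echo
delta
alpha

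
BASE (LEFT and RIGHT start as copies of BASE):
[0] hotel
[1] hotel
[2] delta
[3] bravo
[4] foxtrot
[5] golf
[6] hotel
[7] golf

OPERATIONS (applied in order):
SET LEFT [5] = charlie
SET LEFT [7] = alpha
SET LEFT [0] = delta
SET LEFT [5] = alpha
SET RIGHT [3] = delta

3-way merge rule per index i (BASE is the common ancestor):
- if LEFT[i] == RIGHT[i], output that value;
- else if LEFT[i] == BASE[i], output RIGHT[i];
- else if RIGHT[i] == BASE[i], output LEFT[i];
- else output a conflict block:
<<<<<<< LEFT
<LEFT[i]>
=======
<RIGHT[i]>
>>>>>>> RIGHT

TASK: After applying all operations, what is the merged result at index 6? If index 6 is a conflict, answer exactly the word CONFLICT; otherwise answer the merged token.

Final LEFT:  [delta, hotel, delta, bravo, foxtrot, alpha, hotel, alpha]
Final RIGHT: [hotel, hotel, delta, delta, foxtrot, golf, hotel, golf]
i=0: L=delta, R=hotel=BASE -> take LEFT -> delta
i=1: L=hotel R=hotel -> agree -> hotel
i=2: L=delta R=delta -> agree -> delta
i=3: L=bravo=BASE, R=delta -> take RIGHT -> delta
i=4: L=foxtrot R=foxtrot -> agree -> foxtrot
i=5: L=alpha, R=golf=BASE -> take LEFT -> alpha
i=6: L=hotel R=hotel -> agree -> hotel
i=7: L=alpha, R=golf=BASE -> take LEFT -> alpha
Index 6 -> hotel

Answer: hotel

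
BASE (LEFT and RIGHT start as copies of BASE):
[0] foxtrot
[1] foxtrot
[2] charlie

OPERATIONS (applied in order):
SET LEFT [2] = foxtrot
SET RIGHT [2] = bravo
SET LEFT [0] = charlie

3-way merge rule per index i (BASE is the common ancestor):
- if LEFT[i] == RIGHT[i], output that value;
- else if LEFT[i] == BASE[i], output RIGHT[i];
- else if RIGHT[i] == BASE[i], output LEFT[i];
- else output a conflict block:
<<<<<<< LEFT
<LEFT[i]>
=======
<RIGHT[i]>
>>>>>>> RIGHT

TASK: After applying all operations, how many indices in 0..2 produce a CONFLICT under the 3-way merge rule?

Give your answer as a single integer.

Final LEFT:  [charlie, foxtrot, foxtrot]
Final RIGHT: [foxtrot, foxtrot, bravo]
i=0: L=charlie, R=foxtrot=BASE -> take LEFT -> charlie
i=1: L=foxtrot R=foxtrot -> agree -> foxtrot
i=2: BASE=charlie L=foxtrot R=bravo all differ -> CONFLICT
Conflict count: 1

Answer: 1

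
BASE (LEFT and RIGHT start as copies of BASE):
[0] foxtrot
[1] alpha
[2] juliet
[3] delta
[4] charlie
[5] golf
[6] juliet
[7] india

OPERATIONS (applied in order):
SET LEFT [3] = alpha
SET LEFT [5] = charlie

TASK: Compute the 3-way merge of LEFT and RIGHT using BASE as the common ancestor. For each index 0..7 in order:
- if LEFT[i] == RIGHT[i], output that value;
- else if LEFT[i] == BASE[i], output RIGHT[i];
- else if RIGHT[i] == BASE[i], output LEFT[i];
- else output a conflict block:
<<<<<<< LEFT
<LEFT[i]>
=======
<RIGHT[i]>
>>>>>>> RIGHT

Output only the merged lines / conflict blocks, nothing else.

Final LEFT:  [foxtrot, alpha, juliet, alpha, charlie, charlie, juliet, india]
Final RIGHT: [foxtrot, alpha, juliet, delta, charlie, golf, juliet, india]
i=0: L=foxtrot R=foxtrot -> agree -> foxtrot
i=1: L=alpha R=alpha -> agree -> alpha
i=2: L=juliet R=juliet -> agree -> juliet
i=3: L=alpha, R=delta=BASE -> take LEFT -> alpha
i=4: L=charlie R=charlie -> agree -> charlie
i=5: L=charlie, R=golf=BASE -> take LEFT -> charlie
i=6: L=juliet R=juliet -> agree -> juliet
i=7: L=india R=india -> agree -> india

Answer: foxtrot
alpha
juliet
alpha
charlie
charlie
juliet
india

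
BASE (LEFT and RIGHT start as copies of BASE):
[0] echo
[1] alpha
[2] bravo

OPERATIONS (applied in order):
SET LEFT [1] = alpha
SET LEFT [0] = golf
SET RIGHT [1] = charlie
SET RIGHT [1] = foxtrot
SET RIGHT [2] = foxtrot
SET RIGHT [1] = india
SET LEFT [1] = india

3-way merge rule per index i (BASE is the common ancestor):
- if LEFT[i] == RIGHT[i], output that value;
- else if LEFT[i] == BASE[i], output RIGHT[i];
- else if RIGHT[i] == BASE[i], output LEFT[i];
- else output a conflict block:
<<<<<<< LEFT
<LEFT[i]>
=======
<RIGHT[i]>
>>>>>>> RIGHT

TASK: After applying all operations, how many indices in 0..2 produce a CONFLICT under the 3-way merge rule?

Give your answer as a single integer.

Answer: 0

Derivation:
Final LEFT:  [golf, india, bravo]
Final RIGHT: [echo, india, foxtrot]
i=0: L=golf, R=echo=BASE -> take LEFT -> golf
i=1: L=india R=india -> agree -> india
i=2: L=bravo=BASE, R=foxtrot -> take RIGHT -> foxtrot
Conflict count: 0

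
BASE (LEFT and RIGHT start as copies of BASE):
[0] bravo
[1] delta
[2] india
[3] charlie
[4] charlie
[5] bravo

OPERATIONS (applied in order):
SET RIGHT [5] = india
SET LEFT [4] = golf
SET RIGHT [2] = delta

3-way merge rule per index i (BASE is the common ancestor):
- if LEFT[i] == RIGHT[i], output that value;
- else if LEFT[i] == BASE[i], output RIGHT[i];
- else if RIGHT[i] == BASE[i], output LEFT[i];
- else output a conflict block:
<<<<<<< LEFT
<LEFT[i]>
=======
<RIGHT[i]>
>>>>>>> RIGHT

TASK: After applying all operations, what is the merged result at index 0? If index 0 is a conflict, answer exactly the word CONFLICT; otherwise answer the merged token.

Answer: bravo

Derivation:
Final LEFT:  [bravo, delta, india, charlie, golf, bravo]
Final RIGHT: [bravo, delta, delta, charlie, charlie, india]
i=0: L=bravo R=bravo -> agree -> bravo
i=1: L=delta R=delta -> agree -> delta
i=2: L=india=BASE, R=delta -> take RIGHT -> delta
i=3: L=charlie R=charlie -> agree -> charlie
i=4: L=golf, R=charlie=BASE -> take LEFT -> golf
i=5: L=bravo=BASE, R=india -> take RIGHT -> india
Index 0 -> bravo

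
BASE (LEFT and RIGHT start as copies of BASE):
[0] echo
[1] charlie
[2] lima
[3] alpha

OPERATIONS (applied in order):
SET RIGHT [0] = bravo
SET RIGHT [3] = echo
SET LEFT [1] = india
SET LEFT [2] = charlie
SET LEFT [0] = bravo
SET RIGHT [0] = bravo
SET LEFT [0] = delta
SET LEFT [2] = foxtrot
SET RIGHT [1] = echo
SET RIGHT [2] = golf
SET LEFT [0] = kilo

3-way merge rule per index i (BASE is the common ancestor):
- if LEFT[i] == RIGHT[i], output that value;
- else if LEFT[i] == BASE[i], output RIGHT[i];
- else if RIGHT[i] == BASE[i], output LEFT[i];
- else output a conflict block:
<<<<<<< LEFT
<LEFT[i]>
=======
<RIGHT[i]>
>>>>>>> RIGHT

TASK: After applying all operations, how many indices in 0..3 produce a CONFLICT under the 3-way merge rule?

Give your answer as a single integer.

Final LEFT:  [kilo, india, foxtrot, alpha]
Final RIGHT: [bravo, echo, golf, echo]
i=0: BASE=echo L=kilo R=bravo all differ -> CONFLICT
i=1: BASE=charlie L=india R=echo all differ -> CONFLICT
i=2: BASE=lima L=foxtrot R=golf all differ -> CONFLICT
i=3: L=alpha=BASE, R=echo -> take RIGHT -> echo
Conflict count: 3

Answer: 3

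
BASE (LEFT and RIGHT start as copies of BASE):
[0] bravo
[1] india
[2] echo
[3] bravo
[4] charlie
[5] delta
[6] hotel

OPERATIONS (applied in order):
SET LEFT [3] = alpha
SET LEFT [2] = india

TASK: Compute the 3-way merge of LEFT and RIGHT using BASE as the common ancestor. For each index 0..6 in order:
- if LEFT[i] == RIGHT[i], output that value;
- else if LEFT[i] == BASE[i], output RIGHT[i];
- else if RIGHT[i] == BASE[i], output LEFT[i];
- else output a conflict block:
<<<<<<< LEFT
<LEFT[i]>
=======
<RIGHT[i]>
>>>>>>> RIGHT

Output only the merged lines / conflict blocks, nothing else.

Answer: bravo
india
india
alpha
charlie
delta
hotel

Derivation:
Final LEFT:  [bravo, india, india, alpha, charlie, delta, hotel]
Final RIGHT: [bravo, india, echo, bravo, charlie, delta, hotel]
i=0: L=bravo R=bravo -> agree -> bravo
i=1: L=india R=india -> agree -> india
i=2: L=india, R=echo=BASE -> take LEFT -> india
i=3: L=alpha, R=bravo=BASE -> take LEFT -> alpha
i=4: L=charlie R=charlie -> agree -> charlie
i=5: L=delta R=delta -> agree -> delta
i=6: L=hotel R=hotel -> agree -> hotel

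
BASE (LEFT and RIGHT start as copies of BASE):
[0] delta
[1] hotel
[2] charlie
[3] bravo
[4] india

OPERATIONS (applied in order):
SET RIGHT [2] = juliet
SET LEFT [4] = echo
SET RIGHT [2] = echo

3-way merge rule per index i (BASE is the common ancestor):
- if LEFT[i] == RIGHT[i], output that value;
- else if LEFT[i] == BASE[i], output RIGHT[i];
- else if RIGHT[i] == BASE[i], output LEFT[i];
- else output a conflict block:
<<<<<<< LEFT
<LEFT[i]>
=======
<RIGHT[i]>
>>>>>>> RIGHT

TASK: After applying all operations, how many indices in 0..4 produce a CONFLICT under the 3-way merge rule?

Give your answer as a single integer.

Answer: 0

Derivation:
Final LEFT:  [delta, hotel, charlie, bravo, echo]
Final RIGHT: [delta, hotel, echo, bravo, india]
i=0: L=delta R=delta -> agree -> delta
i=1: L=hotel R=hotel -> agree -> hotel
i=2: L=charlie=BASE, R=echo -> take RIGHT -> echo
i=3: L=bravo R=bravo -> agree -> bravo
i=4: L=echo, R=india=BASE -> take LEFT -> echo
Conflict count: 0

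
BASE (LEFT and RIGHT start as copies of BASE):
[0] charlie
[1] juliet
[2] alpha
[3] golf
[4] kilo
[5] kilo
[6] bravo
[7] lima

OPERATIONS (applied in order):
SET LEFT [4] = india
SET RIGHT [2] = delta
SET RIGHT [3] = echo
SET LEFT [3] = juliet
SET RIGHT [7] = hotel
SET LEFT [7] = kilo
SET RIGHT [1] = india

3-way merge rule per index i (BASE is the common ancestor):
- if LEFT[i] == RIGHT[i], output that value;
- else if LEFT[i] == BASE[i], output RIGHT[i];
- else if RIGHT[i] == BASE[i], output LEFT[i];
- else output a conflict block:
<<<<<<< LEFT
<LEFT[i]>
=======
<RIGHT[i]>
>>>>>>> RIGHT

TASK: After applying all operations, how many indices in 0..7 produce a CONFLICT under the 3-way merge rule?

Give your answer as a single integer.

Final LEFT:  [charlie, juliet, alpha, juliet, india, kilo, bravo, kilo]
Final RIGHT: [charlie, india, delta, echo, kilo, kilo, bravo, hotel]
i=0: L=charlie R=charlie -> agree -> charlie
i=1: L=juliet=BASE, R=india -> take RIGHT -> india
i=2: L=alpha=BASE, R=delta -> take RIGHT -> delta
i=3: BASE=golf L=juliet R=echo all differ -> CONFLICT
i=4: L=india, R=kilo=BASE -> take LEFT -> india
i=5: L=kilo R=kilo -> agree -> kilo
i=6: L=bravo R=bravo -> agree -> bravo
i=7: BASE=lima L=kilo R=hotel all differ -> CONFLICT
Conflict count: 2

Answer: 2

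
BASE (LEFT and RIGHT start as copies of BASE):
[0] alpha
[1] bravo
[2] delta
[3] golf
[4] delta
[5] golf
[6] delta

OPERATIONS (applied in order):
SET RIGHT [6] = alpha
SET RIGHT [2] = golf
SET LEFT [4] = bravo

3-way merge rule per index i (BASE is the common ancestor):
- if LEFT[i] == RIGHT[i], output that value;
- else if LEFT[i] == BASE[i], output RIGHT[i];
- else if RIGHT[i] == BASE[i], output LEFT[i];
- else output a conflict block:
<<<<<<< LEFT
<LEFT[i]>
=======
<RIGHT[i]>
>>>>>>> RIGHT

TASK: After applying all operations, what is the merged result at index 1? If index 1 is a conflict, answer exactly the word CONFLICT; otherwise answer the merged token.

Answer: bravo

Derivation:
Final LEFT:  [alpha, bravo, delta, golf, bravo, golf, delta]
Final RIGHT: [alpha, bravo, golf, golf, delta, golf, alpha]
i=0: L=alpha R=alpha -> agree -> alpha
i=1: L=bravo R=bravo -> agree -> bravo
i=2: L=delta=BASE, R=golf -> take RIGHT -> golf
i=3: L=golf R=golf -> agree -> golf
i=4: L=bravo, R=delta=BASE -> take LEFT -> bravo
i=5: L=golf R=golf -> agree -> golf
i=6: L=delta=BASE, R=alpha -> take RIGHT -> alpha
Index 1 -> bravo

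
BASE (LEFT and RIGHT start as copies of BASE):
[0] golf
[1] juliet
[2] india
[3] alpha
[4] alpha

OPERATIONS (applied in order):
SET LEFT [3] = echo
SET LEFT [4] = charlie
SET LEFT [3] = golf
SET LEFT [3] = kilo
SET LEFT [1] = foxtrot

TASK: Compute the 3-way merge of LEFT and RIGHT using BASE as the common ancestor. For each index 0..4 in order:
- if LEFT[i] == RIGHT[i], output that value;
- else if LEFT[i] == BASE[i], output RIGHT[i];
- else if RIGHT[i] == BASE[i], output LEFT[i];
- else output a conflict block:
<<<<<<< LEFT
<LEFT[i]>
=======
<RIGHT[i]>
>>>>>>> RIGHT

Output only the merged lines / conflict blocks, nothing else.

Final LEFT:  [golf, foxtrot, india, kilo, charlie]
Final RIGHT: [golf, juliet, india, alpha, alpha]
i=0: L=golf R=golf -> agree -> golf
i=1: L=foxtrot, R=juliet=BASE -> take LEFT -> foxtrot
i=2: L=india R=india -> agree -> india
i=3: L=kilo, R=alpha=BASE -> take LEFT -> kilo
i=4: L=charlie, R=alpha=BASE -> take LEFT -> charlie

Answer: golf
foxtrot
india
kilo
charlie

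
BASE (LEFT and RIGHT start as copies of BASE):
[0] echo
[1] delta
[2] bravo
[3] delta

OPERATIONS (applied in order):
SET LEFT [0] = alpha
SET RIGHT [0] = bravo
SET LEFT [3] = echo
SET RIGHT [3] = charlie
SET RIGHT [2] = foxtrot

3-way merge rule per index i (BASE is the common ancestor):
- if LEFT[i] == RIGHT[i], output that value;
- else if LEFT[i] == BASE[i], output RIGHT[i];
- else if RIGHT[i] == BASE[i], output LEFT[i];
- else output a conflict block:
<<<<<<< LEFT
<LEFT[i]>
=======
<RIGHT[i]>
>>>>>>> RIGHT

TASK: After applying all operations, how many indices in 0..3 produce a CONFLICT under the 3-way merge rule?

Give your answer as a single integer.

Final LEFT:  [alpha, delta, bravo, echo]
Final RIGHT: [bravo, delta, foxtrot, charlie]
i=0: BASE=echo L=alpha R=bravo all differ -> CONFLICT
i=1: L=delta R=delta -> agree -> delta
i=2: L=bravo=BASE, R=foxtrot -> take RIGHT -> foxtrot
i=3: BASE=delta L=echo R=charlie all differ -> CONFLICT
Conflict count: 2

Answer: 2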